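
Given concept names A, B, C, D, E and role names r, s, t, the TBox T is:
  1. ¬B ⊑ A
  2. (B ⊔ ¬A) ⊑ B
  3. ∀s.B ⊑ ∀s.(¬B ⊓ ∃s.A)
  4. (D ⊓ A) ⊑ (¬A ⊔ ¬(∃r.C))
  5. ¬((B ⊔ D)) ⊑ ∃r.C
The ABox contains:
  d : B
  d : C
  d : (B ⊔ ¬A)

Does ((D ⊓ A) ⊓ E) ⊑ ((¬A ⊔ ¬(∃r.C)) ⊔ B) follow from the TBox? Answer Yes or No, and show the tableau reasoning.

Yes

1. ((D ⊓ A) ⊓ E) ⊑ ((¬A ⊔ ¬(∃r.C)) ⊔ B)  ⇔  (((D ⊓ A) ⊓ E) ⊓ ((A ⊓ ∃r.C) ⊓ ¬B)) unsat w.r.t. T
   all branches close; clash {B, ¬B} at x₀
2. Hence ((D ⊓ A) ⊓ E) ⊑ ((¬A ⊔ ¬(∃r.C)) ⊔ B): entailed.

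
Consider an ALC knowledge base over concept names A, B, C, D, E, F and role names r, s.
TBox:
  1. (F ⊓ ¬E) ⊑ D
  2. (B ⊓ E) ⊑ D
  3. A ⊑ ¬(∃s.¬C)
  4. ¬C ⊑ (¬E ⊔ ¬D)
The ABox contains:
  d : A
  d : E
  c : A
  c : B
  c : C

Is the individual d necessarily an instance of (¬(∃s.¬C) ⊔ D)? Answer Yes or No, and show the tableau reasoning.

Yes

1. d : (¬(∃s.¬C) ⊔ D)?  L(d) = {A, E} ∪ {(∃s.¬C ⊓ ¬D)}
   clash {D, ¬D} at d — d ∈ (¬(∃s.¬C) ⊔ D)
2. Hence d : (¬(∃s.¬C) ⊔ D): entailed.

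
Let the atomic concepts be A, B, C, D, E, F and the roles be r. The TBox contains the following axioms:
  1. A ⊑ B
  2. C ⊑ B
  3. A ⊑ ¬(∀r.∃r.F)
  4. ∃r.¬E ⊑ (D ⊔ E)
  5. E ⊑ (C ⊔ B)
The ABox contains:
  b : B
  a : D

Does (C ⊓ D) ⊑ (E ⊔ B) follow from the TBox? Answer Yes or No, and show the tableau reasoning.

Yes

1. (C ⊓ D) ⊑ (E ⊔ B)  ⇔  ((C ⊓ D) ⊓ (¬E ⊓ ¬B)) unsat w.r.t. T
   all branches close; clash {B, ¬B} at x₀
2. Hence (C ⊓ D) ⊑ (E ⊔ B): entailed.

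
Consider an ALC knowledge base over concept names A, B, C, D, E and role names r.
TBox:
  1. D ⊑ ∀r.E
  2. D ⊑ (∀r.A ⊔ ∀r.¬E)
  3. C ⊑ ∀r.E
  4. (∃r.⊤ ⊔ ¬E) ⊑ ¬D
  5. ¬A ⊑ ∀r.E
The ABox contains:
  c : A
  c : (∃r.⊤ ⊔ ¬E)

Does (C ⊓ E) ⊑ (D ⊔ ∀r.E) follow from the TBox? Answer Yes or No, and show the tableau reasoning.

1. (C ⊓ E) ⊑ (D ⊔ ∀r.E)  ⇔  ((C ⊓ E) ⊓ (¬D ⊓ ∃r.¬E)) unsat w.r.t. T
   all branches close; clash {E, ¬E} at an ∃-successor
2. Hence (C ⊓ E) ⊑ (D ⊔ ∀r.E): entailed.

Yes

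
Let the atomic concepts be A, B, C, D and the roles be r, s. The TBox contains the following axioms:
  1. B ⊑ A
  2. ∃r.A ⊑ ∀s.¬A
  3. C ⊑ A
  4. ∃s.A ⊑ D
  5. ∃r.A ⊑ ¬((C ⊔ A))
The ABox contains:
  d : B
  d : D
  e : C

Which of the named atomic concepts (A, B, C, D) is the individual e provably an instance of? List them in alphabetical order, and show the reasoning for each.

1. e : A?  L(e) = {C} ∪ {¬A}
   clash {A, ¬A} at e — e ∈ A
2. e : B?  L(e) = {C} ∪ {¬B}
   apply at e: C⊑A
   open: L(e) ⊇ {A, C, ¬B, ∀r.¬A, ∀s.¬A} — e ∉ B possible
3. e : C?  L(e) = {C} ∪ {¬C}
   clash {C, ¬C} at e — e ∈ C
4. e : D?  L(e) = {C} ∪ {¬D}
   apply at e: C⊑A
   open: L(e) ⊇ {A, C, ¬B, ¬D, ∀r.¬A, …} — e ∉ D possible
5. Entailed for e: {A, C}

{A, C}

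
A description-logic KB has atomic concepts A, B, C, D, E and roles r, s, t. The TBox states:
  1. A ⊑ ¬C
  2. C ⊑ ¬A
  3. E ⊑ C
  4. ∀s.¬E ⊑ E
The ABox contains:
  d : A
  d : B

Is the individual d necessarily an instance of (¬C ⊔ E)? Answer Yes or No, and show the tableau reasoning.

1. d : (¬C ⊔ E)?  L(d) = {A, B} ∪ {(C ⊓ ¬E)}
   clash {C, ¬C} at d — d ∈ (¬C ⊔ E)
2. Hence d : (¬C ⊔ E): entailed.

Yes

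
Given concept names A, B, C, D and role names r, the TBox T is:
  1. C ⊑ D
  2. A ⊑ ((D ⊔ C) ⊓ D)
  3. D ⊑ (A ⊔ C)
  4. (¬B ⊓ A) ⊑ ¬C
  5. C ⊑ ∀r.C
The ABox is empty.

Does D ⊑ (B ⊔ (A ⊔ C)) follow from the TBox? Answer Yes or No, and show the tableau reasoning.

Yes

1. D ⊑ (B ⊔ (A ⊔ C))  ⇔  (D ⊓ (¬B ⊓ (¬A ⊓ ¬C))) unsat w.r.t. T
   all branches close; clash {C, ¬C} at x₀
2. Hence D ⊑ (B ⊔ (A ⊔ C)): entailed.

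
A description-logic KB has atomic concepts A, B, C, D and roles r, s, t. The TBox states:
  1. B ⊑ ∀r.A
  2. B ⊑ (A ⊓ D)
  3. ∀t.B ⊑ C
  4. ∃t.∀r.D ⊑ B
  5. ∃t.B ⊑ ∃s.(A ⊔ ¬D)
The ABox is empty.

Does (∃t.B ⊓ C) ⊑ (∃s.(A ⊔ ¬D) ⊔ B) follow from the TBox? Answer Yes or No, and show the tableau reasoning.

1. (∃t.B ⊓ C) ⊑ (∃s.(A ⊔ ¬D) ⊔ B)  ⇔  ((∃t.B ⊓ C) ⊓ (∀s.(¬A ⊓ D) ⊓ ¬B)) unsat w.r.t. T
   all branches close; clash {B, ¬B} at x₀
2. Hence (∃t.B ⊓ C) ⊑ (∃s.(A ⊔ ¬D) ⊔ B): entailed.

Yes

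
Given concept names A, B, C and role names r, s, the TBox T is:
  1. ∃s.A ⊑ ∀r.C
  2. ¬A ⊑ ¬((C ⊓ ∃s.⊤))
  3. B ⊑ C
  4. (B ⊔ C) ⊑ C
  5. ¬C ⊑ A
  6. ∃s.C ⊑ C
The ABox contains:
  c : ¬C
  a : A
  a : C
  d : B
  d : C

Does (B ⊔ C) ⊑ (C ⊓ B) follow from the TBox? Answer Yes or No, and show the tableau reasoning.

1. (B ⊔ C) ⊑ (C ⊓ B)  ⇔  ((B ⊔ C) ⊓ (¬C ⊔ ¬B)) unsat w.r.t. T
   apply at x₀: (B ⊔ C)⊑C
   open: L(x₀) ⊇ {A, C, ¬B, ∀s.¬A}
2. Hence (B ⊔ C) ⊑ (C ⊓ B): not entailed.

No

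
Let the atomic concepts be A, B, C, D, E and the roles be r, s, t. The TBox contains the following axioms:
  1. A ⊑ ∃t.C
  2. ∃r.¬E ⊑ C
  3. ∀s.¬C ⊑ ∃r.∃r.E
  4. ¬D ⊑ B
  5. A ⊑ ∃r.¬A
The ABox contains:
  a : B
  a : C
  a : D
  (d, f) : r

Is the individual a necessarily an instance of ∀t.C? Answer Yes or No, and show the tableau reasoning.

No

1. a : ∀t.C?  L(a) = {B, C, D} ∪ {∃t.¬C}
   open: L(a) ⊇ {B, C, D, ¬A, ∃s.C, …} (+ ∃-successors) — a ∉ ∀t.C possible
2. Hence a : ∀t.C: not entailed.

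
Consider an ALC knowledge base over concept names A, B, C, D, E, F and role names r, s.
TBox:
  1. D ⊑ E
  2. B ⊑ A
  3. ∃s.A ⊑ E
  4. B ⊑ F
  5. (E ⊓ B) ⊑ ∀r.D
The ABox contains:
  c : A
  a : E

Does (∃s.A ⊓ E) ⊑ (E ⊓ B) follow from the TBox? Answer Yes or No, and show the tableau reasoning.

1. (∃s.A ⊓ E) ⊑ (E ⊓ B)  ⇔  ((∃s.A ⊓ E) ⊓ (¬E ⊔ ¬B)) unsat w.r.t. T
   open: L(x₀) ⊇ {E, ¬B, ∃s.A} (+ ∃-successors)
2. Hence (∃s.A ⊓ E) ⊑ (E ⊓ B): not entailed.

No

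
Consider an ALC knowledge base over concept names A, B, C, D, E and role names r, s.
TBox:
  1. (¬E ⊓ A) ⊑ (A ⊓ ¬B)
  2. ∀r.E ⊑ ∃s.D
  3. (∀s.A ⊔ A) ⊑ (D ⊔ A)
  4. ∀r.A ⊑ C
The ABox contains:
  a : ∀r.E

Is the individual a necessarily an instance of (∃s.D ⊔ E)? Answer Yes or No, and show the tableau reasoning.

Yes

1. a : (∃s.D ⊔ E)?  L(a) = {∀r.E} ∪ {(∀s.¬D ⊓ ¬E)}
   clash {D, ¬D} at an ∃-successor — a ∈ (∃s.D ⊔ E)
2. Hence a : (∃s.D ⊔ E): entailed.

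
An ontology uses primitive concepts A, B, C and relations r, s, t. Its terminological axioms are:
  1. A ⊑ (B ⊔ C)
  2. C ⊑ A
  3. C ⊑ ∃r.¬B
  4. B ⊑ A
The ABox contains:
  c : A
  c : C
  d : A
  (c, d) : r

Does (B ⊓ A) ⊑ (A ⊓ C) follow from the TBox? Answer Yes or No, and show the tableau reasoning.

No

1. (B ⊓ A) ⊑ (A ⊓ C)  ⇔  ((B ⊓ A) ⊓ (¬A ⊔ ¬C)) unsat w.r.t. T
   apply at x₀: A⊑(B ⊔ C)
   open: L(x₀) ⊇ {A, B, ¬C}
2. Hence (B ⊓ A) ⊑ (A ⊓ C): not entailed.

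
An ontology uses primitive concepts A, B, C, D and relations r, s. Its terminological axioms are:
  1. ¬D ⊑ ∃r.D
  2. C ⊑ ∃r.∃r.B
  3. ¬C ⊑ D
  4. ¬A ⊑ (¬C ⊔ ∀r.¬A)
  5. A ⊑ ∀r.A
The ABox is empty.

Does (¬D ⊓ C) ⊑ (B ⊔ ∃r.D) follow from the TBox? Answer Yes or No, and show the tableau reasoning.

1. (¬D ⊓ C) ⊑ (B ⊔ ∃r.D)  ⇔  ((¬D ⊓ C) ⊓ (¬B ⊓ ∀r.¬D)) unsat w.r.t. T
   all branches close; clash {A, ¬A} at an ∃-successor
2. Hence (¬D ⊓ C) ⊑ (B ⊔ ∃r.D): entailed.

Yes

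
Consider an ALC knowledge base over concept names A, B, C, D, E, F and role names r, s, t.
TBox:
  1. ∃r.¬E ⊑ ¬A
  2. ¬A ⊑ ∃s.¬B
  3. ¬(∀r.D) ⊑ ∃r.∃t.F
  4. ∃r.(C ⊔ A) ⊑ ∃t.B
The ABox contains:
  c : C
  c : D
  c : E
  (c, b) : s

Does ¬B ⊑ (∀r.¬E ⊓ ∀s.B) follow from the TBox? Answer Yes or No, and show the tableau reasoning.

No

1. ¬B ⊑ (∀r.¬E ⊓ ∀s.B)  ⇔  (¬B ⊓ (∃r.E ⊔ ∃s.¬B)) unsat w.r.t. T
   open: L(x₀) ⊇ {A, ¬B, ∀r.(¬C ⊓ ¬A), ∀r.D, ∀r.E, …} (+ ∃-successors)
2. Hence ¬B ⊑ (∀r.¬E ⊓ ∀s.B): not entailed.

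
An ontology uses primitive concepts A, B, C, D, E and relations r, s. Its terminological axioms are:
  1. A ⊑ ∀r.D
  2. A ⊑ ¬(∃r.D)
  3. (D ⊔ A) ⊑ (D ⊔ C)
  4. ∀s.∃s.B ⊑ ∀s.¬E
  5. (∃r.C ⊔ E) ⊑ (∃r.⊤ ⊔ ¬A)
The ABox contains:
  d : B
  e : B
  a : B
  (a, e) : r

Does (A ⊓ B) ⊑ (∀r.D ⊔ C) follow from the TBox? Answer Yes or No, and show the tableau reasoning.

1. (A ⊓ B) ⊑ (∀r.D ⊔ C)  ⇔  ((A ⊓ B) ⊓ (∃r.¬D ⊓ ¬C)) unsat w.r.t. T
   all branches close; clash {C, ¬C} at x₀
2. Hence (A ⊓ B) ⊑ (∀r.D ⊔ C): entailed.

Yes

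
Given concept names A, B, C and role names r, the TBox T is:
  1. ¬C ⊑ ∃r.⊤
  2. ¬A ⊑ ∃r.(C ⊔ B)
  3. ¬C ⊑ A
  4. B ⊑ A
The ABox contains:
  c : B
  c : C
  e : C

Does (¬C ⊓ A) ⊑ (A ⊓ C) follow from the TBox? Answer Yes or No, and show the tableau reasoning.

1. (¬C ⊓ A) ⊑ (A ⊓ C)  ⇔  ((¬C ⊓ A) ⊓ (¬A ⊔ ¬C)) unsat w.r.t. T
   apply at x₀: ¬C⊑∃r.⊤
   open: L(x₀) ⊇ {A, ¬C, ∃r.⊤} (+ ∃-successors)
2. Hence (¬C ⊓ A) ⊑ (A ⊓ C): not entailed.

No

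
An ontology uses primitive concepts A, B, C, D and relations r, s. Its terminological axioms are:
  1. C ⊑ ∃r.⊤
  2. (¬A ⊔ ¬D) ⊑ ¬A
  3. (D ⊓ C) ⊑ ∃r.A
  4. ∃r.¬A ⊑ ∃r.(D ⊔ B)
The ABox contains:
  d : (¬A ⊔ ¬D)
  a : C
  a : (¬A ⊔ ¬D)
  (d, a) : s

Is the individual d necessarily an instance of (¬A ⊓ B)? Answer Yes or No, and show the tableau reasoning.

No

1. d : (¬A ⊓ B)?  L(d) = {(¬A ⊔ ¬D)} ∪ {(A ⊔ ¬B)}
   apply at d: (¬A ⊔ ¬D)⊑¬A
   open: L(d) ⊇ {¬A, ¬B, ¬C, ∀r.A} — d ∉ (¬A ⊓ B) possible
2. Hence d : (¬A ⊓ B): not entailed.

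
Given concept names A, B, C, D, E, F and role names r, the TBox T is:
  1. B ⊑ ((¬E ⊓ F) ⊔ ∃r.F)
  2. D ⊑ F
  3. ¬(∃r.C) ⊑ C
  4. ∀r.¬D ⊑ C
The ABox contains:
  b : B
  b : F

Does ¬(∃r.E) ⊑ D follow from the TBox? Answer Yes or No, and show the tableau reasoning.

No

1. ¬(∃r.E) ⊑ D  ⇔  (∀r.¬E ⊓ ¬D) unsat w.r.t. T
   open: L(x₀) ⊇ {¬B, ¬D, ∀r.¬E, ∃r.C, ∃r.D} (+ ∃-successors)
2. Hence ¬(∃r.E) ⊑ D: not entailed.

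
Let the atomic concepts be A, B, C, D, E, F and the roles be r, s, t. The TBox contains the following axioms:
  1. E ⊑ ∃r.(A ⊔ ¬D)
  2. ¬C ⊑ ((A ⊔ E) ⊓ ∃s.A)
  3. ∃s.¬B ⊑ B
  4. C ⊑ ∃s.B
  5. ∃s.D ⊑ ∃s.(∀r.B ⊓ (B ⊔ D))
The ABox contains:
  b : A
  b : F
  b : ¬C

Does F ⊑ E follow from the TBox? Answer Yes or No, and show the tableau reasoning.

1. F ⊑ E  ⇔  (F ⊓ ¬E) unsat w.r.t. T
   open: L(x₀) ⊇ {A, F, ¬C, ¬E, ∀s.B, …} (+ ∃-successors)
2. Hence F ⊑ E: not entailed.

No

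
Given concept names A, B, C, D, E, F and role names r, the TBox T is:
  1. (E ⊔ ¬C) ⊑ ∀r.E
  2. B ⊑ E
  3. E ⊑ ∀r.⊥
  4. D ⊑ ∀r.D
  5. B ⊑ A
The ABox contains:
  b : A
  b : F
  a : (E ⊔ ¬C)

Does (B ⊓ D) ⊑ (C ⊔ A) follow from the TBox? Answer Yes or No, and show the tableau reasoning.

Yes

1. (B ⊓ D) ⊑ (C ⊔ A)  ⇔  ((B ⊓ D) ⊓ (¬C ⊓ ¬A)) unsat w.r.t. T
   all branches close; clash {A, ¬A} at x₀
2. Hence (B ⊓ D) ⊑ (C ⊔ A): entailed.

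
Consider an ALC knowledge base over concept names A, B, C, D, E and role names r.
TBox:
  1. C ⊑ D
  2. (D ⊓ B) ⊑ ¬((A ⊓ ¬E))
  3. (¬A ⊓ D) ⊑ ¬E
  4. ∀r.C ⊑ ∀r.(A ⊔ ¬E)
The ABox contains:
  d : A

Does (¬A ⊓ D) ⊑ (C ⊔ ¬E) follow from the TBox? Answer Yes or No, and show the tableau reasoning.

1. (¬A ⊓ D) ⊑ (C ⊔ ¬E)  ⇔  ((¬A ⊓ D) ⊓ (¬C ⊓ E)) unsat w.r.t. T
   all branches close; clash {E, ¬E} at x₀
2. Hence (¬A ⊓ D) ⊑ (C ⊔ ¬E): entailed.

Yes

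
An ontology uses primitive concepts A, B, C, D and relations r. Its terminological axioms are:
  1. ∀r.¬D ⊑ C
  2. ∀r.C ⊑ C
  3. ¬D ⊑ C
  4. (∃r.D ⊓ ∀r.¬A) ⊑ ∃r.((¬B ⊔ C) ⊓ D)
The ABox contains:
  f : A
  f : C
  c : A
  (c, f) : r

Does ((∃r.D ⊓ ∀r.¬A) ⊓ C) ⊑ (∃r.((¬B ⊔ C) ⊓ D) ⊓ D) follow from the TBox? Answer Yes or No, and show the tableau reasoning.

No

1. ((∃r.D ⊓ ∀r.¬A) ⊓ C) ⊑ (∃r.((¬B ⊔ C) ⊓ D) ⊓ D)  ⇔  (((∃r.D ⊓ ∀r.¬A) ⊓ C) ⊓ (∀r.((B ⊓ ¬C) ⊔ ¬D) ⊔ ¬D)) unsat w.r.t. T
   apply at x₀: (∃r.D ⊓ ∀r.¬A)⊑∃r.((¬B ⊔ C) ⊓ D)
   open: L(x₀) ⊇ {C, ¬D, ∀r.¬A, ∃r.((¬B ⊔ C) ⊓ D), ∃r.D} (+ ∃-successors)
2. Hence ((∃r.D ⊓ ∀r.¬A) ⊓ C) ⊑ (∃r.((¬B ⊔ C) ⊓ D) ⊓ D): not entailed.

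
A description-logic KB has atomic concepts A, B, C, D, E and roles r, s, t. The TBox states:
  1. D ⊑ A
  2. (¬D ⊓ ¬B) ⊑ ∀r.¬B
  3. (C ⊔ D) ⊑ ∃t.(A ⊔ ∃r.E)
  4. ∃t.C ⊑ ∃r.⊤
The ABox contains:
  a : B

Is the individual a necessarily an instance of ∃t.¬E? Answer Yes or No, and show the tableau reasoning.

1. a : ∃t.¬E?  L(a) = {B} ∪ {∀t.E}
   open: L(a) ⊇ {B, ¬C, ¬D, ∀t.E, ∀t.¬C} — a ∉ ∃t.¬E possible
2. Hence a : ∃t.¬E: not entailed.

No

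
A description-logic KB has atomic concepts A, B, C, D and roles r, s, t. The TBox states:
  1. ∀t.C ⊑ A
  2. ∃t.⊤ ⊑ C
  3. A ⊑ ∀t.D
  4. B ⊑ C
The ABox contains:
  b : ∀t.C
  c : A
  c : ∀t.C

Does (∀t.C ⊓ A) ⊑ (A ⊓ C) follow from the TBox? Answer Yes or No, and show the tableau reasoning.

1. (∀t.C ⊓ A) ⊑ (A ⊓ C)  ⇔  ((∀t.C ⊓ A) ⊓ (¬A ⊔ ¬C)) unsat w.r.t. T
   apply at x₀: A⊑∀t.D
   open: L(x₀) ⊇ {A, ¬B, ¬C, ∀t.C, ∀t.D, …}
2. Hence (∀t.C ⊓ A) ⊑ (A ⊓ C): not entailed.

No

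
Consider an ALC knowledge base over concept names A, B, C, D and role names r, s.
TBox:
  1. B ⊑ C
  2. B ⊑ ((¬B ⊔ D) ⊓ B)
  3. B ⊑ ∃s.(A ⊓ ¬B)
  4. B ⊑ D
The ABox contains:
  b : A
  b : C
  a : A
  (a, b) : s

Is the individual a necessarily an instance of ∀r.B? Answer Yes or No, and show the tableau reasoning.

No

1. a : ∀r.B?  L(a) = {A} ∪ {∃r.¬B}
   open: L(a) ⊇ {A, ¬B, ∃r.¬B} (+ ∃-successors) — a ∉ ∀r.B possible
2. Hence a : ∀r.B: not entailed.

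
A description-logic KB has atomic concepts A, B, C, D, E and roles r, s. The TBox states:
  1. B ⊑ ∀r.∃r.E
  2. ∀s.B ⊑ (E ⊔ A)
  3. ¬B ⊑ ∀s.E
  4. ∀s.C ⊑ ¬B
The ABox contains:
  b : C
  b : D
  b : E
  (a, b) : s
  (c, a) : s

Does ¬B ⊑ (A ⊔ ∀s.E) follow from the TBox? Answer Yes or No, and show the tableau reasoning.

1. ¬B ⊑ (A ⊔ ∀s.E)  ⇔  (¬B ⊓ (¬A ⊓ ∃s.¬E)) unsat w.r.t. T
   all branches close; clash {A, ¬A} at x₀
2. Hence ¬B ⊑ (A ⊔ ∀s.E): entailed.

Yes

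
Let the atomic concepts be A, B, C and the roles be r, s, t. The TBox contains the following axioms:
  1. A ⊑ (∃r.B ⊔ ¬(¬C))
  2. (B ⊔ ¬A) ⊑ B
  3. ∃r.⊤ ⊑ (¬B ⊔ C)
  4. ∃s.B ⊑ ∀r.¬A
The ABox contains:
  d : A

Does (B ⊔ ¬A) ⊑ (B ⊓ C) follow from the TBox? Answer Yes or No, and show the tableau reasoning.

No

1. (B ⊔ ¬A) ⊑ (B ⊓ C)  ⇔  ((B ⊔ ¬A) ⊓ (¬B ⊔ ¬C)) unsat w.r.t. T
   apply at x₀: (B ⊔ ¬A)⊑B
   open: L(x₀) ⊇ {B, ¬A, ¬C, ∀r.⊥, ∀s.¬B}
2. Hence (B ⊔ ¬A) ⊑ (B ⊓ C): not entailed.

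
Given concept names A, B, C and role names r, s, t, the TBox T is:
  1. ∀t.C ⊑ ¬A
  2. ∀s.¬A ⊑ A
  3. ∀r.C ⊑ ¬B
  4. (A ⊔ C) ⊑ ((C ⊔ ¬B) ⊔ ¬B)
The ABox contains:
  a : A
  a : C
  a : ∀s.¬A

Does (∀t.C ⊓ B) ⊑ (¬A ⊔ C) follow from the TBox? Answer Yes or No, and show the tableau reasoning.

Yes

1. (∀t.C ⊓ B) ⊑ (¬A ⊔ C)  ⇔  ((∀t.C ⊓ B) ⊓ (A ⊓ ¬C)) unsat w.r.t. T
   all branches close; clash {B, ¬B} at x₀
2. Hence (∀t.C ⊓ B) ⊑ (¬A ⊔ C): entailed.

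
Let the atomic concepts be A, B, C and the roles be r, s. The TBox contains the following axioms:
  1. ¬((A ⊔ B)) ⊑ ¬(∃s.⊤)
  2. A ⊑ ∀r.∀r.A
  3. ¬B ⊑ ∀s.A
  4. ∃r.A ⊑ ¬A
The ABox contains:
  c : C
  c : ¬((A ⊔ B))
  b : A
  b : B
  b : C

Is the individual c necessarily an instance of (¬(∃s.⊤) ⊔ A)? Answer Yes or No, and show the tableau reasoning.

Yes

1. c : (¬(∃s.⊤) ⊔ A)?  L(c) = {C, ¬((A ⊔ B))} ∪ {(∃s.⊤ ⊓ ¬A)}
   clash ⊥ at an ∃-successor — c ∈ (¬(∃s.⊤) ⊔ A)
2. Hence c : (¬(∃s.⊤) ⊔ A): entailed.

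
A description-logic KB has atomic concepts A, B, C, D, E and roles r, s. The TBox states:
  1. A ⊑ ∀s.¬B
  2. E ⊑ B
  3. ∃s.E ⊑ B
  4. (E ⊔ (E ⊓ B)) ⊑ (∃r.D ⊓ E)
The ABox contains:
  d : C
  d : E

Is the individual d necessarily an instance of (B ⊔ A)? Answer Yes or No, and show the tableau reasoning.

1. d : (B ⊔ A)?  L(d) = {C, E} ∪ {(¬B ⊓ ¬A)}
   clash {B, ¬B} at d — d ∈ (B ⊔ A)
2. Hence d : (B ⊔ A): entailed.

Yes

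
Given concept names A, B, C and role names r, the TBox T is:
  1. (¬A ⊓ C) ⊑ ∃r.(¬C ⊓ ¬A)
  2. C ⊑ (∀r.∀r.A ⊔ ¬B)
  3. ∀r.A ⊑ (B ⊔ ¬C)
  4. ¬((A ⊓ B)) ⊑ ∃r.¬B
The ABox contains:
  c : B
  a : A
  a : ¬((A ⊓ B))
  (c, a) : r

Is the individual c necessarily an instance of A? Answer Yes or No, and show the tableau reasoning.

No

1. c : A?  L(c) = {B} ∪ {¬A}
   open: L(c) ⊇ {B, ¬A, ¬C, ∃r.¬A, ∃r.¬B} (+ ∃-successors) — c ∉ A possible
2. Hence c : A: not entailed.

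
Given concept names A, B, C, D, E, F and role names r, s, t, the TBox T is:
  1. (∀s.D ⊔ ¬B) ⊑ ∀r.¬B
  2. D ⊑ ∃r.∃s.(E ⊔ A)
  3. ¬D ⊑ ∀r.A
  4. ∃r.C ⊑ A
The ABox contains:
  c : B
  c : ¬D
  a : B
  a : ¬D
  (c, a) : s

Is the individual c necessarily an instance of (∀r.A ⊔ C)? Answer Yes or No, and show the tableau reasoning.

1. c : (∀r.A ⊔ C)?  L(c) = {B, ¬D} ∪ {(∃r.¬A ⊓ ¬C)}
   clash {A, ¬A} at an ∃-successor — c ∈ (∀r.A ⊔ C)
2. Hence c : (∀r.A ⊔ C): entailed.

Yes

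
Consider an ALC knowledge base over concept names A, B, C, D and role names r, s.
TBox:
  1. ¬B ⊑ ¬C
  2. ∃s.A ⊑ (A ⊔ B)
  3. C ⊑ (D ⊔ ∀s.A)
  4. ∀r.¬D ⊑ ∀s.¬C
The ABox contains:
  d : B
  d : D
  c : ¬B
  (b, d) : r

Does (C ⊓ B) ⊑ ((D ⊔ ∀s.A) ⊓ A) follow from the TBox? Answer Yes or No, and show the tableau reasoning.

1. (C ⊓ B) ⊑ ((D ⊔ ∀s.A) ⊓ A)  ⇔  ((C ⊓ B) ⊓ ((¬D ⊓ ∃s.¬A) ⊔ ¬A)) unsat w.r.t. T
   apply at x₀: C⊑(D ⊔ ∀s.A)
   open: L(x₀) ⊇ {B, C, D, ¬A, ∀s.¬A, …} (+ ∃-successors)
2. Hence (C ⊓ B) ⊑ ((D ⊔ ∀s.A) ⊓ A): not entailed.

No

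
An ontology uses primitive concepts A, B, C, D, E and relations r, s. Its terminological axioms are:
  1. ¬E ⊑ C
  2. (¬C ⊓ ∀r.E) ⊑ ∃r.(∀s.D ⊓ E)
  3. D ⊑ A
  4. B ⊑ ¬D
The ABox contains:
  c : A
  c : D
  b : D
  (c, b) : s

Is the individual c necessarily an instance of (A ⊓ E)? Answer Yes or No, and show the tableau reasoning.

No

1. c : (A ⊓ E)?  L(c) = {A, D} ∪ {(¬A ⊔ ¬E)}
   open: L(c) ⊇ {A, C, D, ¬B, ¬E} — c ∉ (A ⊓ E) possible
2. Hence c : (A ⊓ E): not entailed.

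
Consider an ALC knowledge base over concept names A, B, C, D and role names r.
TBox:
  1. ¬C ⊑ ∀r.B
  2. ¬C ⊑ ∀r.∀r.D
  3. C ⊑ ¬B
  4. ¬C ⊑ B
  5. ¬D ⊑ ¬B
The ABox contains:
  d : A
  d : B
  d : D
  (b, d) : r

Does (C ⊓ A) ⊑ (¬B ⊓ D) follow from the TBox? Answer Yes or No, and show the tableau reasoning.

1. (C ⊓ A) ⊑ (¬B ⊓ D)  ⇔  ((C ⊓ A) ⊓ (B ⊔ ¬D)) unsat w.r.t. T
   apply at x₀: C⊑¬B
   open: L(x₀) ⊇ {A, C, ¬B, ¬D}
2. Hence (C ⊓ A) ⊑ (¬B ⊓ D): not entailed.

No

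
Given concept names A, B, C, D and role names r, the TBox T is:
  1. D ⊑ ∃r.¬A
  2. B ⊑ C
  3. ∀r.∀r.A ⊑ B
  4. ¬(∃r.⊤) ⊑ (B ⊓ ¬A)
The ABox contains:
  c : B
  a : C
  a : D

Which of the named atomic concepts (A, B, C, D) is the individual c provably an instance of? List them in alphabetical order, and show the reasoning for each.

{B, C}

1. c : A?  L(c) = {B} ∪ {¬A}
   apply at c: B⊑C
   open: L(c) ⊇ {B, C, ¬A, ¬D, ∃r.⊤} (+ ∃-successors) — c ∉ A possible
2. c : B?  L(c) = {B} ∪ {¬B}
   clash {B, ¬B} at c — c ∈ B
3. c : C?  L(c) = {B} ∪ {¬C}
   clash {C, ¬C} at c — c ∈ C
4. c : D?  L(c) = {B} ∪ {¬D}
   apply at c: B⊑C
   open: L(c) ⊇ {B, C, ¬D, ∃r.⊤} (+ ∃-successors) — c ∉ D possible
5. Entailed for c: {B, C}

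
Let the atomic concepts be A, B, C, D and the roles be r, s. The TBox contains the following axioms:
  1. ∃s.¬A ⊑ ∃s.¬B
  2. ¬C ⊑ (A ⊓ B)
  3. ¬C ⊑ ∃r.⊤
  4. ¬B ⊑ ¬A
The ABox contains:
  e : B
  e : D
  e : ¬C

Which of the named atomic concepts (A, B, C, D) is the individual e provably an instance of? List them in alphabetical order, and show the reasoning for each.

1. e : A?  L(e) = {B, D, ¬C} ∪ {¬A}
   clash {A, ¬A} at e — e ∈ A
2. e : B?  L(e) = {B, D, ¬C} ∪ {¬B}
   clash {B, ¬B} at e — e ∈ B
3. e : C?  L(e) = {B, D, ¬C} ∪ {¬C}
   apply at e: ¬C⊑(A ⊓ B); ¬C⊑∃r.⊤
   open: L(e) ⊇ {A, B, D, ¬C, ∀s.A, …} (+ ∃-successors) — e ∉ C possible
4. e : D?  L(e) = {B, D, ¬C} ∪ {¬D}
   clash {D, ¬D} at e — e ∈ D
5. Entailed for e: {A, B, D}

{A, B, D}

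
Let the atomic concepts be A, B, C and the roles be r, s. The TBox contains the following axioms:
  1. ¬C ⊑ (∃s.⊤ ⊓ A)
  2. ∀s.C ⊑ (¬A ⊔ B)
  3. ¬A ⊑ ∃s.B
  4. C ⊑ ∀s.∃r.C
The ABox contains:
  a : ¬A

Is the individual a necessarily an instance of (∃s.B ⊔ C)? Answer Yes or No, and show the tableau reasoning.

Yes

1. a : (∃s.B ⊔ C)?  L(a) = {¬A} ∪ {(∀s.¬B ⊓ ¬C)}
   clash {A, ¬A} at a — a ∈ (∃s.B ⊔ C)
2. Hence a : (∃s.B ⊔ C): entailed.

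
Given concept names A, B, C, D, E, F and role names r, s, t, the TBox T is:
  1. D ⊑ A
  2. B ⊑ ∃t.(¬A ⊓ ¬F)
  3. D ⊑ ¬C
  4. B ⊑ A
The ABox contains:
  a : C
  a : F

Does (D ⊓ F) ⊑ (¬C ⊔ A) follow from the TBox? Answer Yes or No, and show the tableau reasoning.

1. (D ⊓ F) ⊑ (¬C ⊔ A)  ⇔  ((D ⊓ F) ⊓ (C ⊓ ¬A)) unsat w.r.t. T
   all branches close; clash {A, ¬A} at x₀
2. Hence (D ⊓ F) ⊑ (¬C ⊔ A): entailed.

Yes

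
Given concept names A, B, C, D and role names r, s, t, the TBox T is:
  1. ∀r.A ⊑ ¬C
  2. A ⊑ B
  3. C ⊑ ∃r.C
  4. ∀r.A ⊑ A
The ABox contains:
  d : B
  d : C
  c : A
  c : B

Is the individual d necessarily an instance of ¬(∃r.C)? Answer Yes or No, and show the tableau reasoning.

1. d : ¬(∃r.C)?  L(d) = {B, C} ∪ {∃r.C}
   open: L(d) ⊇ {B, C, ∃r.C, ∃r.¬A} (+ ∃-successors) — d ∉ ¬(∃r.C) possible
2. Hence d : ¬(∃r.C): not entailed.

No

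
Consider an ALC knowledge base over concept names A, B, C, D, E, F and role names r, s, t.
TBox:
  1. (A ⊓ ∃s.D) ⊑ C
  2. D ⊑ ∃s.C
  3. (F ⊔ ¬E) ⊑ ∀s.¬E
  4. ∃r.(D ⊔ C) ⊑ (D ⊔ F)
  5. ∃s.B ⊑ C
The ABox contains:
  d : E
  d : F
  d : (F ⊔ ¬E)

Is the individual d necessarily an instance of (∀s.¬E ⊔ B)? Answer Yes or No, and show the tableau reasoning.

Yes

1. d : (∀s.¬E ⊔ B)?  L(d) = {E, F, (F ⊔ ¬E)} ∪ {(∃s.E ⊓ ¬B)}
   clash {E, ¬E} at an ∃-successor — d ∈ (∀s.¬E ⊔ B)
2. Hence d : (∀s.¬E ⊔ B): entailed.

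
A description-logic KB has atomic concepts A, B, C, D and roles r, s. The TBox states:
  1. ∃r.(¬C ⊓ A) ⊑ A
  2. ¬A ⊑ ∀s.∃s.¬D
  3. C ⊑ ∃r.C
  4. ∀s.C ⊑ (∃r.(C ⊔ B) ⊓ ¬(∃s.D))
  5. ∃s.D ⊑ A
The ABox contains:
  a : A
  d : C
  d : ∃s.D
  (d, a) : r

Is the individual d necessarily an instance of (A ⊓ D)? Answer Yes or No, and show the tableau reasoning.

1. d : (A ⊓ D)?  L(d) = {C, ∃s.D} ∪ {(¬A ⊔ ¬D)}
   apply at d: C⊑∃r.C; ∃s.D⊑A
   open: L(d) ⊇ {A, C, ¬D, ∃r.C, ∃s.D, …} (+ ∃-successors) — d ∉ (A ⊓ D) possible
2. Hence d : (A ⊓ D): not entailed.

No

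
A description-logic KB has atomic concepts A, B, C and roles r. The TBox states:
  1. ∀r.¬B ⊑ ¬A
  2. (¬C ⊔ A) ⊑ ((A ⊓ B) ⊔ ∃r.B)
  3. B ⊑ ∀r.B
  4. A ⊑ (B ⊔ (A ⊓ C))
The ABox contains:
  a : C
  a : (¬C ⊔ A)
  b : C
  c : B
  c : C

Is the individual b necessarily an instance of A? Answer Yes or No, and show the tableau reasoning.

No

1. b : A?  L(b) = {C} ∪ {¬A}
   open: L(b) ⊇ {C, ¬A, ¬B} — b ∉ A possible
2. Hence b : A: not entailed.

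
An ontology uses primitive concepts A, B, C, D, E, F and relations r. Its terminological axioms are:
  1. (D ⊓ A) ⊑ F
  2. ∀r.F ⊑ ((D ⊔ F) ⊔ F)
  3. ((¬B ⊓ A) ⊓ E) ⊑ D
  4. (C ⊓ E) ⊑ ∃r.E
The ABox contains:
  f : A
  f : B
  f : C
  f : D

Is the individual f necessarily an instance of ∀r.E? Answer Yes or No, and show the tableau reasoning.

1. f : ∀r.E?  L(f) = {A, B, C, D} ∪ {∃r.¬E}
   open: L(f) ⊇ {A, B, C, D, F, …} (+ ∃-successors) — f ∉ ∀r.E possible
2. Hence f : ∀r.E: not entailed.

No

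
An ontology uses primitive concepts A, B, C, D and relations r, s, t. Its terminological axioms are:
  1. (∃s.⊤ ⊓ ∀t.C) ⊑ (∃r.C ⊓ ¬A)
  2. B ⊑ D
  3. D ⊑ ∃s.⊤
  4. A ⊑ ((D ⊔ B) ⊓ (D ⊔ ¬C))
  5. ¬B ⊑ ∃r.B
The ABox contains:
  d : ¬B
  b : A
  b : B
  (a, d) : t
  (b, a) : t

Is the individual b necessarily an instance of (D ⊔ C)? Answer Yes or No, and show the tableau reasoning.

1. b : (D ⊔ C)?  L(b) = {A, B} ∪ {(¬D ⊓ ¬C)}
   clash {D, ¬D} at b — b ∈ (D ⊔ C)
2. Hence b : (D ⊔ C): entailed.

Yes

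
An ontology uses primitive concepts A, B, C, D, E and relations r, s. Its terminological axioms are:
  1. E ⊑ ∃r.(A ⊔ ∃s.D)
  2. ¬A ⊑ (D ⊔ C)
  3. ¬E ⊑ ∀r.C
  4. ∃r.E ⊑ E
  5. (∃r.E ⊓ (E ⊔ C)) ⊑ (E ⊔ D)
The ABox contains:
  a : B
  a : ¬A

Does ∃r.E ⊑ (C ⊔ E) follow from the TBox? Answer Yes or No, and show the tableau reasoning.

Yes

1. ∃r.E ⊑ (C ⊔ E)  ⇔  (∃r.E ⊓ (¬C ⊓ ¬E)) unsat w.r.t. T
   all branches close; clash {C, ¬C} at x₀
2. Hence ∃r.E ⊑ (C ⊔ E): entailed.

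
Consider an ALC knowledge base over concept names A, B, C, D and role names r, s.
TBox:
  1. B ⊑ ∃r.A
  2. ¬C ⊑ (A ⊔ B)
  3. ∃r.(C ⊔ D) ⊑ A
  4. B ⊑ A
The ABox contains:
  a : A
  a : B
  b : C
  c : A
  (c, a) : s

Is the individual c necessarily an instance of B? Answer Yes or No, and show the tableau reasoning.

No

1. c : B?  L(c) = {A} ∪ {¬B}
   open: L(c) ⊇ {A, C, ¬B} — c ∉ B possible
2. Hence c : B: not entailed.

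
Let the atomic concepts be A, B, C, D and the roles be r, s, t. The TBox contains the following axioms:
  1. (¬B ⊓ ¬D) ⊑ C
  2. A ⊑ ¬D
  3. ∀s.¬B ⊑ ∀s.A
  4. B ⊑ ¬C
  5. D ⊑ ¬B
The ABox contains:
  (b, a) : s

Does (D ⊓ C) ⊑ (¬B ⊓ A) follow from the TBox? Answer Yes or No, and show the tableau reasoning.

No

1. (D ⊓ C) ⊑ (¬B ⊓ A)  ⇔  ((D ⊓ C) ⊓ (B ⊔ ¬A)) unsat w.r.t. T
   apply at x₀: D⊑¬B
   open: L(x₀) ⊇ {C, D, ¬A, ¬B, ∃s.B} (+ ∃-successors)
2. Hence (D ⊓ C) ⊑ (¬B ⊓ A): not entailed.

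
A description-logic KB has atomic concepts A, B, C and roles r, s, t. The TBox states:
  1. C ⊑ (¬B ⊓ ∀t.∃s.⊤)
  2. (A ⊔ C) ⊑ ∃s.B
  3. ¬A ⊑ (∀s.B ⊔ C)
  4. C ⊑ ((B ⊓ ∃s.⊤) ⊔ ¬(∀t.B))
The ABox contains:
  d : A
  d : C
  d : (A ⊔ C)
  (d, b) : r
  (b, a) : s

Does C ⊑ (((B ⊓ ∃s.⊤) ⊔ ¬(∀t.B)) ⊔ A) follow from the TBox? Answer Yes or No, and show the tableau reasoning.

Yes

1. C ⊑ (((B ⊓ ∃s.⊤) ⊔ ¬(∀t.B)) ⊔ A)  ⇔  (C ⊓ (((¬B ⊔ ∀s.⊥) ⊓ ∀t.B) ⊓ ¬A)) unsat w.r.t. T
   all branches close; clash ⊥ at an ∃-successor
2. Hence C ⊑ (((B ⊓ ∃s.⊤) ⊔ ¬(∀t.B)) ⊔ A): entailed.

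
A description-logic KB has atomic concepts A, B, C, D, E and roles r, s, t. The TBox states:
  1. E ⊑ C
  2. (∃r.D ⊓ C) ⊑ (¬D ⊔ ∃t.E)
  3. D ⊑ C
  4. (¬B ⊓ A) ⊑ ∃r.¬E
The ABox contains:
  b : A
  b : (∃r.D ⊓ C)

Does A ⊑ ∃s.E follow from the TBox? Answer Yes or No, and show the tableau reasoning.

1. A ⊑ ∃s.E  ⇔  (A ⊓ ∀s.¬E) unsat w.r.t. T
   open: L(x₀) ⊇ {A, B, ¬D, ¬E, ∀r.¬D, …}
2. Hence A ⊑ ∃s.E: not entailed.

No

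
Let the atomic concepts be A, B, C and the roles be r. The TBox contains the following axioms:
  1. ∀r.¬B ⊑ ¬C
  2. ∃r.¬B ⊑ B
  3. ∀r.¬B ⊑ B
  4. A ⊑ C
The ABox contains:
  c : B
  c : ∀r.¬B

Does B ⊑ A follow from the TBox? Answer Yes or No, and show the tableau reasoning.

No

1. B ⊑ A  ⇔  (B ⊓ ¬A) unsat w.r.t. T
   open: L(x₀) ⊇ {B, ¬A, ∃r.B} (+ ∃-successors)
2. Hence B ⊑ A: not entailed.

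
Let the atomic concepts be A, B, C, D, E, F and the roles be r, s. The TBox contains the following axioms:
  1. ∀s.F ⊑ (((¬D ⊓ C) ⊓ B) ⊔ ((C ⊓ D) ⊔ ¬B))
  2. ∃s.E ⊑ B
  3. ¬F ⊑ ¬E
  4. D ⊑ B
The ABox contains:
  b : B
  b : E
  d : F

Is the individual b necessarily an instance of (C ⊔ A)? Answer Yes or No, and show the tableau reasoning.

1. b : (C ⊔ A)?  L(b) = {B, E} ∪ {(¬C ⊓ ¬A)}
   open: L(b) ⊇ {B, E, F, ¬A, ¬C, …} (+ ∃-successors) — b ∉ (C ⊔ A) possible
2. Hence b : (C ⊔ A): not entailed.

No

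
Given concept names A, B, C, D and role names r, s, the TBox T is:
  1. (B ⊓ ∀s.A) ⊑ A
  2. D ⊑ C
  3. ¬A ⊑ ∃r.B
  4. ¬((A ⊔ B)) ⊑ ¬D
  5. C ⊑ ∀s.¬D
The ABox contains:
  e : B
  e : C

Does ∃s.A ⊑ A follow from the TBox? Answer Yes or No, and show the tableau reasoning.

1. ∃s.A ⊑ A  ⇔  (∃s.A ⊓ ¬A) unsat w.r.t. T
   apply at x₀: ¬A⊑∃r.B
   open: L(x₀) ⊇ {B, ¬A, ¬C, ¬D, ∃r.B, …} (+ ∃-successors)
2. Hence ∃s.A ⊑ A: not entailed.

No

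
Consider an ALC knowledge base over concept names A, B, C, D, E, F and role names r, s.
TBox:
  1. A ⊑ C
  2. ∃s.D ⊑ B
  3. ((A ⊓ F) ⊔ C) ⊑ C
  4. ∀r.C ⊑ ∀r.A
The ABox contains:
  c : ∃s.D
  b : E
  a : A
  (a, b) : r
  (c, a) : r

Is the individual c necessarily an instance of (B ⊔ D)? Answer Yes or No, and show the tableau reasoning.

Yes

1. c : (B ⊔ D)?  L(c) = {∃s.D} ∪ {(¬B ⊓ ¬D)}
   clash {B, ¬B} at c — c ∈ (B ⊔ D)
2. Hence c : (B ⊔ D): entailed.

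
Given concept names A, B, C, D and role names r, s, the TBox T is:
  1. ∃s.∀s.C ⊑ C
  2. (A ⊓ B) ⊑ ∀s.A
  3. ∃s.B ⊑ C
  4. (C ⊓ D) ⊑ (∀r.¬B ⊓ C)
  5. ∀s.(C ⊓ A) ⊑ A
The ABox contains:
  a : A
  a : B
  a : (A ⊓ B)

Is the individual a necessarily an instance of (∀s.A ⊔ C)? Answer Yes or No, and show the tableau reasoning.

Yes

1. a : (∀s.A ⊔ C)?  L(a) = {A, B, (A ⊓ B)} ∪ {(∃s.¬A ⊓ ¬C)}
   clash {C, ¬C} at a — a ∈ (∀s.A ⊔ C)
2. Hence a : (∀s.A ⊔ C): entailed.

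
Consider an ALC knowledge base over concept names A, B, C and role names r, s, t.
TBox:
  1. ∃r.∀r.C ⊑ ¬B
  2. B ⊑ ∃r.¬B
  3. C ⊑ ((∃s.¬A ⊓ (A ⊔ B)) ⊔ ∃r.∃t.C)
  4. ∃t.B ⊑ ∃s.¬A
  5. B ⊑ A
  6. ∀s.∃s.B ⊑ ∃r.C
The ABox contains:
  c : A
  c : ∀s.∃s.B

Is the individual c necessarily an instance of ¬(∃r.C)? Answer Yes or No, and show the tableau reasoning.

1. c : ¬(∃r.C)?  L(c) = {A, ∀s.∃s.B} ∪ {∃r.C}
   open: L(c) ⊇ {A, ¬B, ¬C, ∀s.∃s.B, ∀t.¬B, …} (+ ∃-successors) — c ∉ ¬(∃r.C) possible
2. Hence c : ¬(∃r.C): not entailed.

No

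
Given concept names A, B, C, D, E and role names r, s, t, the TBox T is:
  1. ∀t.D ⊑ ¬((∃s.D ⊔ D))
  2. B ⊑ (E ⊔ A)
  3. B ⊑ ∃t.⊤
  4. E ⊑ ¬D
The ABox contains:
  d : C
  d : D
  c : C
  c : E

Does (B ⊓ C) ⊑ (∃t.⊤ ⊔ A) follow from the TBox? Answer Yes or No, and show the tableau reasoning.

Yes

1. (B ⊓ C) ⊑ (∃t.⊤ ⊔ A)  ⇔  ((B ⊓ C) ⊓ (∀t.⊥ ⊓ ¬A)) unsat w.r.t. T
   all branches close; clash {A, ¬A} at x₀
2. Hence (B ⊓ C) ⊑ (∃t.⊤ ⊔ A): entailed.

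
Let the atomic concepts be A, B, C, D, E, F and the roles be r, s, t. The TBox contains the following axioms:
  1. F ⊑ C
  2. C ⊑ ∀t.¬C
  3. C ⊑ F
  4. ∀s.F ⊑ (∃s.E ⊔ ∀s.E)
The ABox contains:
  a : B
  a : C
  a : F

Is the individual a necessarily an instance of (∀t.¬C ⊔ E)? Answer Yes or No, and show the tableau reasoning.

1. a : (∀t.¬C ⊔ E)?  L(a) = {B, C, F} ∪ {(∃t.C ⊓ ¬E)}
   clash {C, ¬C} at an ∃-successor — a ∈ (∀t.¬C ⊔ E)
2. Hence a : (∀t.¬C ⊔ E): entailed.

Yes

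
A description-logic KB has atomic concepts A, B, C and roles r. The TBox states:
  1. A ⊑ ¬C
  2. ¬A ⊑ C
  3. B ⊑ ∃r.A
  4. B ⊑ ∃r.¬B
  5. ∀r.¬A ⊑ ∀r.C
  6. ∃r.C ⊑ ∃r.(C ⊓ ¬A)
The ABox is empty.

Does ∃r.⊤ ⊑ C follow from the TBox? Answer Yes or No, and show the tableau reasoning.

1. ∃r.⊤ ⊑ C  ⇔  (∃r.⊤ ⊓ ¬C) unsat w.r.t. T
   open: L(x₀) ⊇ {A, ¬B, ¬C, ∀r.¬C, ∃r.A, …} (+ ∃-successors)
2. Hence ∃r.⊤ ⊑ C: not entailed.

No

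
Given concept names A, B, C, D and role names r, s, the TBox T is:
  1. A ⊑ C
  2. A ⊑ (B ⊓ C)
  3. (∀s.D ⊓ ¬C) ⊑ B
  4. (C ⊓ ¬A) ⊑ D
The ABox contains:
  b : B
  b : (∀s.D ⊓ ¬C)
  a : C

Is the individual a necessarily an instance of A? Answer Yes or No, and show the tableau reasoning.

1. a : A?  L(a) = {C} ∪ {¬A}
   open: L(a) ⊇ {C, D, ¬A} — a ∉ A possible
2. Hence a : A: not entailed.

No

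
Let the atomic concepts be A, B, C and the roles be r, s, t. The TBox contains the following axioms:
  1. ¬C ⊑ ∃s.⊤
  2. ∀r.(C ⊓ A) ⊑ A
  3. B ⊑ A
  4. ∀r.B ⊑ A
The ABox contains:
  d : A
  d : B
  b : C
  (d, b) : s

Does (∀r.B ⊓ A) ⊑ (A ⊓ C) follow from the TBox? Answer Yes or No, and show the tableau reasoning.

1. (∀r.B ⊓ A) ⊑ (A ⊓ C)  ⇔  ((∀r.B ⊓ A) ⊓ (¬A ⊔ ¬C)) unsat w.r.t. T
   open: L(x₀) ⊇ {A, ¬C, ∀r.B, ∃s.⊤} (+ ∃-successors)
2. Hence (∀r.B ⊓ A) ⊑ (A ⊓ C): not entailed.

No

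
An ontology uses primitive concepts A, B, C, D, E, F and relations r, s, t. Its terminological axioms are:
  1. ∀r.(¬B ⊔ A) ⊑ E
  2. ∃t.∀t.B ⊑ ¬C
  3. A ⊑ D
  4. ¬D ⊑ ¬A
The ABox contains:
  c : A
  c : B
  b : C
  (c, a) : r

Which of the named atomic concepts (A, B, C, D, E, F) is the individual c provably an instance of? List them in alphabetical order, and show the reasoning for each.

{A, B, D}

1. c : A?  L(c) = {A, B} ∪ {¬A}
   clash {A, ¬A} at c — c ∈ A
2. c : B?  L(c) = {A, B} ∪ {¬B}
   clash {B, ¬B} at c — c ∈ B
3. c : C?  L(c) = {A, B} ∪ {¬C}
   apply at c: A⊑D
   open: L(c) ⊇ {A, B, D, ¬C, ∃r.(B ⊓ ¬A)} (+ ∃-successors) — c ∉ C possible
4. c : D?  L(c) = {A, B} ∪ {¬D}
   clash {A, ¬A} at c — c ∈ D
5. c : E?  L(c) = {A, B} ∪ {¬E}
   apply at c: A⊑D
   open: L(c) ⊇ {A, B, D, ¬E, ∀t.∃t.¬B, …} (+ ∃-successors) — c ∉ E possible
6. c : F?  L(c) = {A, B} ∪ {¬F}
   apply at c: A⊑D
   open: L(c) ⊇ {A, B, D, ¬F, ∀t.∃t.¬B, …} (+ ∃-successors) — c ∉ F possible
7. Entailed for c: {A, B, D}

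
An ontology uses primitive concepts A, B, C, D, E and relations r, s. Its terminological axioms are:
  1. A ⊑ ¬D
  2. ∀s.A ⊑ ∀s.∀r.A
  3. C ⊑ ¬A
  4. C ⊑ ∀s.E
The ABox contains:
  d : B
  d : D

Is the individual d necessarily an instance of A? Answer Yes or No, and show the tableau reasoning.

1. d : A?  L(d) = {B, D} ∪ {¬A}
   open: L(d) ⊇ {B, D, ¬A, ¬C, ∃s.¬A} (+ ∃-successors) — d ∉ A possible
2. Hence d : A: not entailed.

No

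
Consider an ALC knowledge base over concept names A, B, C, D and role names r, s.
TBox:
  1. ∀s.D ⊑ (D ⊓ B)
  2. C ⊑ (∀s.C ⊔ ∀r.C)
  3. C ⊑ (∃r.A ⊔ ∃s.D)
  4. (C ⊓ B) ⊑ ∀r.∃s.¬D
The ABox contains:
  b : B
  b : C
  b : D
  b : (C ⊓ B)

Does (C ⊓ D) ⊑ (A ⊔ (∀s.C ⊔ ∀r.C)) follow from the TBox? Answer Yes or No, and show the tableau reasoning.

1. (C ⊓ D) ⊑ (A ⊔ (∀s.C ⊔ ∀r.C))  ⇔  ((C ⊓ D) ⊓ (¬A ⊓ (∃s.¬C ⊓ ∃r.¬C))) unsat w.r.t. T
   all branches close; clash {C, ¬C} at an ∃-successor
2. Hence (C ⊓ D) ⊑ (A ⊔ (∀s.C ⊔ ∀r.C)): entailed.

Yes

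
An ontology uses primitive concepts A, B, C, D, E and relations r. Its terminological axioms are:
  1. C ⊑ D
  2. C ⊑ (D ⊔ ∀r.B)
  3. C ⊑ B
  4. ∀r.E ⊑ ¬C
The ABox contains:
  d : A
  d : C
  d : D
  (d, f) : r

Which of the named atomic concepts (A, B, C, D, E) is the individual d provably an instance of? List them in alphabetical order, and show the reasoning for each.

{A, B, C, D}

1. d : A?  L(d) = {A, C, D} ∪ {¬A}
   clash {A, ¬A} at d — d ∈ A
2. d : B?  L(d) = {A, C, D} ∪ {¬B}
   clash {B, ¬B} at d — d ∈ B
3. d : C?  L(d) = {A, C, D} ∪ {¬C}
   clash {C, ¬C} at d — d ∈ C
4. d : D?  L(d) = {A, C, D} ∪ {¬D}
   clash {D, ¬D} at d — d ∈ D
5. d : E?  L(d) = {A, C, D} ∪ {¬E}
   apply at d: C⊑(D ⊔ ∀r.B); C⊑B
   open: L(d) ⊇ {A, B, C, D, ¬E, …} (+ ∃-successors) — d ∉ E possible
6. Entailed for d: {A, B, C, D}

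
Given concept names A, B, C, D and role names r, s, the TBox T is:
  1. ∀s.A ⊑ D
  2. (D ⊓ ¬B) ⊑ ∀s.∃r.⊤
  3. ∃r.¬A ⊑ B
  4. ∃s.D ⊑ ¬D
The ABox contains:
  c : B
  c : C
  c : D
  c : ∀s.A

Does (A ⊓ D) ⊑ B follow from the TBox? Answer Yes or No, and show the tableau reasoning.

1. (A ⊓ D) ⊑ B  ⇔  ((A ⊓ D) ⊓ ¬B) unsat w.r.t. T
   open: L(x₀) ⊇ {A, D, ¬B, ∀r.A, ∀s.¬D, …}
2. Hence (A ⊓ D) ⊑ B: not entailed.

No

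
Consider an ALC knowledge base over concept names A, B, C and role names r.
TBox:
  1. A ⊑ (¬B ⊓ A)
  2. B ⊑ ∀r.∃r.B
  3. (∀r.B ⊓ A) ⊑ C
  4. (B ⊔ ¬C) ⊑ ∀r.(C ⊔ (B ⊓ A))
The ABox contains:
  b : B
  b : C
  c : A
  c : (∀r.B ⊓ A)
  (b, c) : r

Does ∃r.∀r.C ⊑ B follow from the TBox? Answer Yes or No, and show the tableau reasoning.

1. ∃r.∀r.C ⊑ B  ⇔  (∃r.∀r.C ⊓ ¬B) unsat w.r.t. T
   open: L(x₀) ⊇ {C, ¬A, ¬B, ∃r.∀r.C} (+ ∃-successors)
2. Hence ∃r.∀r.C ⊑ B: not entailed.

No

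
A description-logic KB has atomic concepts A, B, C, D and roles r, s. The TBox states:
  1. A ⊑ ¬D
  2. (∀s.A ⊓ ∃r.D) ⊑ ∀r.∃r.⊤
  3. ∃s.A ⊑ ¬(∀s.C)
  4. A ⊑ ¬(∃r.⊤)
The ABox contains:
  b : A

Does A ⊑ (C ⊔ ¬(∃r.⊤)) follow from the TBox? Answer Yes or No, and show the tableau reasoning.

Yes

1. A ⊑ (C ⊔ ¬(∃r.⊤))  ⇔  (A ⊓ (¬C ⊓ ∃r.⊤)) unsat w.r.t. T
   all branches close; clash ⊥ at an ∃-successor
2. Hence A ⊑ (C ⊔ ¬(∃r.⊤)): entailed.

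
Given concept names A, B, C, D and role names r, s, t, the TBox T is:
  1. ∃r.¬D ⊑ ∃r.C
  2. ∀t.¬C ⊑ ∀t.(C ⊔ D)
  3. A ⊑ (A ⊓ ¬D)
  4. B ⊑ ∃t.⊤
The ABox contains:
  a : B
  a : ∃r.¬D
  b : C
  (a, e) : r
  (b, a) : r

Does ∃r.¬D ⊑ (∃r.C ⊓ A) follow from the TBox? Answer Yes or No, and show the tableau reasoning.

1. ∃r.¬D ⊑ (∃r.C ⊓ A)  ⇔  (∃r.¬D ⊓ (∀r.¬C ⊔ ¬A)) unsat w.r.t. T
   apply at x₀: ∃r.¬D⊑∃r.C
   open: L(x₀) ⊇ {¬A, ¬B, ∃r.C, ∃r.¬D, ∃t.C} (+ ∃-successors)
2. Hence ∃r.¬D ⊑ (∃r.C ⊓ A): not entailed.

No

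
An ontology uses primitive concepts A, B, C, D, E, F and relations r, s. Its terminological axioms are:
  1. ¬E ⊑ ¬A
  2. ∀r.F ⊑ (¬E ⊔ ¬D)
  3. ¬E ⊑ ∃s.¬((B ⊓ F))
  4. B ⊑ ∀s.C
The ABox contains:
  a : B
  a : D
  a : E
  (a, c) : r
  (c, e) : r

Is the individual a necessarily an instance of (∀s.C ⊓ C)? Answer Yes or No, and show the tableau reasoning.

No

1. a : (∀s.C ⊓ C)?  L(a) = {B, D, E} ∪ {(∃s.¬C ⊔ ¬C)}
   apply at a: B⊑∀s.C
   open: L(a) ⊇ {B, D, E, ¬C, ∀s.C, …} (+ ∃-successors) — a ∉ (∀s.C ⊓ C) possible
2. Hence a : (∀s.C ⊓ C): not entailed.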